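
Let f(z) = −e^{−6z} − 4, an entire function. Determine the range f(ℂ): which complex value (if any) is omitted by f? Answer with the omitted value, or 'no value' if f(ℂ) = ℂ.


Little Picard bounds the complement of f(ℂ) to at most one point.
e^{−6z} is never zero on ℂ, so -1·e^{−6z} takes every value in ℂ ∖ {0}. Adding -4 shifts the range to ℂ ∖ {-4}. Thus f omits exactly the value -4.

Omitted value: -4.


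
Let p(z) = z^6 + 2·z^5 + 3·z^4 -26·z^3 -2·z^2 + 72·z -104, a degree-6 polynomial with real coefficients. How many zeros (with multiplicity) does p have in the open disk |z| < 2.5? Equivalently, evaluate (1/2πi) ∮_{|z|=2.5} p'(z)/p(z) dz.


The zeros of p are: (-2 + 3i), (-2 - 3i), -2, (1 + 1i), (1 - 1i), 2.
Their magnitudes are: 3.606, 3.606, 2, 1.414, 1.414, 2.
Zeros with |z| < R = 2.5: -2, (1 + 1i), (1 - 1i), 2.
Count = 4.
By the argument principle, (1/2πi) ∮_{|z|=R} p'(z)/p(z) dz equals exactly this count.

Number of zeros inside |z| < 2.5: 4.


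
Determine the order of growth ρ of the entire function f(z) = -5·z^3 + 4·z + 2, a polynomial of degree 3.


|f(z)| ≤ Σ|c_k|·r^k = O(r^3) as r → ∞. Polynomial growth is O(e^{r^ε}) for every ε > 0 (since r^3/e^{r^ε} → 0), so ρ ≤ ε for all ε > 0, i.e. ρ = 0. Every nonconstant polynomial has order 0.
Therefore ρ = 0.

Order ρ = 0.


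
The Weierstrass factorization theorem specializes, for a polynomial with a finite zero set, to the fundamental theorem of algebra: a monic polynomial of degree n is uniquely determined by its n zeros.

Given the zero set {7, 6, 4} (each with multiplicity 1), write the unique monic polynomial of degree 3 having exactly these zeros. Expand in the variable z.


The polynomial is p(z) = ∏_{α ∈ S} (z − α), where S = {7, 6, 4}.
Expanding the product yields: p(z) = z^3 -17·z^2 + 94·z -168.
The resulting polynomial has degree 3 and real coefficients as required.

p(z) = z^3 -17·z^2 + 94·z -168.


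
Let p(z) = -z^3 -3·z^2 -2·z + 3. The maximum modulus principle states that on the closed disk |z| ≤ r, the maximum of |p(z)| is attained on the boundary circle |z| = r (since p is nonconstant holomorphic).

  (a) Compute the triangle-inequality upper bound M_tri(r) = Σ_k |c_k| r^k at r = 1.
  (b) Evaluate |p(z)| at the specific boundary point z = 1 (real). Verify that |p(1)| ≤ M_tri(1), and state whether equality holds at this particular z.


Coefficients: c_0 = 3, c_1 = -2, c_2 = -3, c_3 = -1. Radius r = 1.
Part (a). Triangle bound: M_tri(r) = Σ_k |c_k| r^k
  = |3|·1^0 + |-2|·1^1 + |-3|·1^2 + |-1|·1^3
  = 3 + 2 + 3 + 1 = 9.
This bounds M(r) := max_{|z|=r} |p(z)| from above; equality holds iff all terms c_k z^k can be made to align in phase at a single z on |z|=r.
Part (b). At z = 1 (real, on the circle |z| = r):
  p(1) = (3)·1^0 + (-2)·1^1 + (-3)·1^2 + (-1)·1^3 = -3.
  |p(1)| = 3.
Check: |p(1)| = 3 ≤ 9 = M_tri(1). ✓ Equality does not hold at z = 1 (the coefficients have mixed signs, so the terms do not all align in phase there).

M_tri(1) = 9; |p(1)| = 3; equality at z=1: no.


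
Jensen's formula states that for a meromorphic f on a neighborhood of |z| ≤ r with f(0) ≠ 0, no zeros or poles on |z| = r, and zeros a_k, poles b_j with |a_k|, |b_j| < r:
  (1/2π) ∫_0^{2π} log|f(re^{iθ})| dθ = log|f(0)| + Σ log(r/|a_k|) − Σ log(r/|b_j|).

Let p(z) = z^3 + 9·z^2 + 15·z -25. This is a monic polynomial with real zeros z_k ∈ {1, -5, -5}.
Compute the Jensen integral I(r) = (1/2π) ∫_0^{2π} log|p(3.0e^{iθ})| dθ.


Zeros: -5, -5, 1; r = 3.0.
Inside |z| < r: 1. Outside (|z| ≥ r): -5, -5.
p(0) = -25, so log|p(0)| = log(25) = 3.2189.
Apply Jensen: I(r) = log|p(0)| + Σ_k log(r/|z_k|), summed over zeros inside |z| < r.
  log(r/|z_k|) for z_k = 1: log(3.0/1) = 1.0986
  Outside zeros (-5, -5) contribute nothing to the Jensen sum.
Sum over inside zeros: 1.0986.
I(r) = log|p(0)| + (inside sum) = 3.2189 + 1.0986 = 4.3175.
Note: since some zeros are outside |z| ≤ r, the simplified n·log(r) form does NOT apply — only the inside zeros contribute.

I(r) ≈ 4.3175.


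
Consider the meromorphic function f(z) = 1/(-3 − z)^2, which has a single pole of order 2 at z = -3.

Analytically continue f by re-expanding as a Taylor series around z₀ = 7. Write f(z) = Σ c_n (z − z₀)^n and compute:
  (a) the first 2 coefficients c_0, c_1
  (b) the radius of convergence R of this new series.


Let w = z − z₀, so z = z₀ + w.
Then -3 − z = -3 − (z₀ + w) = (-3 − z₀) − w = -10 − w.
f(z) = 1/(-10 − w)^2 = (1/(-10)^2) · (1 − w/(-10))^{−2}.
By the binomial series (1−u)^{−2} = Σ_{n≥0} C(n+1, 1) u^n for |u|<1, with u = w/(-10):
  c_n = C(n+1, 1) / (-10)^(n+2).
  c_0 = 1/(-10)^2 = 1/100.
  c_1 = 2/(-10)^3 = -1/500.
The series is valid for |w/d| < 1, i.e. |z − z₀| < |d|.
Radius of convergence: R = |-3 − z₀| = |-10| = 10 (distance from z₀ to the singularity z = -3).

c_0 = 1/100, c_1 = -1/500; R = 10.


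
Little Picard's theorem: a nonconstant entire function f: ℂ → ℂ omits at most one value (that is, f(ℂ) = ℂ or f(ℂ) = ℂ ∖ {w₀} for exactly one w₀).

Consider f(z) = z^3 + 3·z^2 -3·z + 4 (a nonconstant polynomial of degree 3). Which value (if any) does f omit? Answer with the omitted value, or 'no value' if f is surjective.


Little Picard bounds the complement of f(ℂ) to at most one point.
For every w ∈ ℂ, the equation p(z) − w = 0 is a nonconstant polynomial in z and hence has at least one root by the fundamental theorem of algebra. So p is surjective onto ℂ, omitting no value.

Omitted value: no value.


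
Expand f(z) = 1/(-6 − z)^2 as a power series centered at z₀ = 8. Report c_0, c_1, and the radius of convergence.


Let w = z − z₀, so z = z₀ + w.
Then -6 − z = -6 − (z₀ + w) = (-6 − z₀) − w = -14 − w.
f(z) = 1/(-14 − w)^2 = (1/(-14)^2) · (1 − w/(-14))^{−2}.
By the binomial series (1−u)^{−2} = Σ_{n≥0} C(n+1, 1) u^n for |u|<1, with u = w/(-14):
  c_n = C(n+1, 1) / (-14)^(n+2).
  c_0 = 1/(-14)^2 = 1/196.
  c_1 = 2/(-14)^3 = -1/1372.
The series is valid for |w/d| < 1, i.e. |z − z₀| < |d|.
Radius of convergence: R = |-6 − z₀| = |-14| = 14 (distance from z₀ to the singularity z = -6).

c_0 = 1/196, c_1 = -1/1372; R = 14.


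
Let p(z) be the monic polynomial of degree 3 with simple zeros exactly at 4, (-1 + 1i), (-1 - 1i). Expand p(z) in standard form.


The polynomial is p(z) = ∏_{α ∈ S} (z − α), where S = {4, (-1 + 1i), (-1 - 1i)}.
Expanding the product yields: p(z) = z^3 -2·z^2 -6·z -8.
Note conjugate pairs combine to real quadratics: (z − (-1+1i))(z − (-1−1i)) = z² + 2z + 2.
The resulting polynomial has degree 3 and real coefficients as required.

p(z) = z^3 -2·z^2 -6·z -8.


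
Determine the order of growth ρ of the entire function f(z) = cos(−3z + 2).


cos(w) is a linear combination of e^{iw} and e^{−iw} (or e^w, e^{−w} in the hyperbolic case), so |cos(w)| ≤ e^{|w|}. With w = −3z + 2, |w| ≤ 3|z| + 2 = 3r + 2 on |z| = r, giving M(r) ≤ e^{3r + 2}, so ρ ≤ 1. On a suitable ray (z = it for sin/cos; z = t for sinh/cosh, t real → ∞), |cos(−3z + 2)| grows like e^{3|t|}/2, so ρ ≥ 1. Hence ρ = 1.
Therefore ρ = 1.

Order ρ = 1.


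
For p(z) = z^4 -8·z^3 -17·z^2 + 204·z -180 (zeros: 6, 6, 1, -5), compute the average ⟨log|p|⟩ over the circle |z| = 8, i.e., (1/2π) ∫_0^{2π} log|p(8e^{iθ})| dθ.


Zeros: -5, 1, 6, 6; r = 8.
Inside |z| < r: -5, 1, 6, 6. Outside (|z| ≥ r): ∅.
p(0) = -180, so log|p(0)| = log(180) = 5.1930.
Apply Jensen: I(r) = log|p(0)| + Σ_k log(r/|z_k|), summed over zeros inside |z| < r.
  log(r/|z_k|) for z_k = 6: log(8/6) = 0.2877
  log(r/|z_k|) for z_k = 6: log(8/6) = 0.2877
  log(r/|z_k|) for z_k = 1: log(8/1) = 2.0794
  log(r/|z_k|) for z_k = -5: log(8/5) = 0.4700
Sum over inside zeros: 3.1248.
I(r) = log|p(0)| + (inside sum) = 5.1930 + 3.1248 = 8.3178.
Closed form (all zeros inside, monic): I(r) = n·log(r) = 4·log(8) = 8.3178. ✓

I(r) ≈ 8.3178.


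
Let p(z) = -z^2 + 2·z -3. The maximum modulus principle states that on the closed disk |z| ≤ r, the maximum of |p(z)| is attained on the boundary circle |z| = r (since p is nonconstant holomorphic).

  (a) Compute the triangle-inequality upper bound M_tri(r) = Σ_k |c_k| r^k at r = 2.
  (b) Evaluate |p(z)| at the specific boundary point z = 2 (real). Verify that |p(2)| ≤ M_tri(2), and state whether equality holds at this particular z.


Coefficients: c_0 = -3, c_1 = 2, c_2 = -1. Radius r = 2.
Part (a). Triangle bound: M_tri(r) = Σ_k |c_k| r^k
  = |-3|·2^0 + |2|·2^1 + |-1|·2^2
  = 3 + 4 + 4 = 11.
This bounds M(r) := max_{|z|=r} |p(z)| from above; equality holds iff all terms c_k z^k can be made to align in phase at a single z on |z|=r.
Part (b). At z = 2 (real, on the circle |z| = r):
  p(2) = (-3)·2^0 + (2)·2^1 + (-1)·2^2 = -3.
  |p(2)| = 3.
Check: |p(2)| = 3 ≤ 11 = M_tri(2). ✓ Equality does not hold at z = 2 (the coefficients have mixed signs, so the terms do not all align in phase there).

M_tri(2) = 11; |p(2)| = 3; equality at z=2: no.


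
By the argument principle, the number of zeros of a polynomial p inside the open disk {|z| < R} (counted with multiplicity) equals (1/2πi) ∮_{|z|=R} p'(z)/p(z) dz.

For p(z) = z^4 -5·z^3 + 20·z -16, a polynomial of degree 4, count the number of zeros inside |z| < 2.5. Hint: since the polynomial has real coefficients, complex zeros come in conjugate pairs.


The zeros of p are: -2, 1, 2, 4.
Their magnitudes are: 2, 1, 2, 4.
Zeros with |z| < R = 2.5: -2, 1, 2.
Count = 3.
By the argument principle, (1/2πi) ∮_{|z|=R} p'(z)/p(z) dz equals exactly this count.

Number of zeros inside |z| < 2.5: 3.


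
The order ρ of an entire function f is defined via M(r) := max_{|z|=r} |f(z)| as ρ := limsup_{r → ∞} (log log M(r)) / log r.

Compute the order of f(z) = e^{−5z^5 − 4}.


|e^{−5z^5 − 4}| = e^{Re(-5·z^5) + -4} ≤ e^{5|z|^5 + -4} = e^{5r^5 + -4} on |z| = r, so ρ ≤ 5. Choosing z on |z|=r so that -5·z^5 is real positive (always possible by picking arg z appropriately) gives |f(z)| = e^{5r^5 + -4}, matching the bound. The additive constant -4 does not affect log log M(r) ~ 5·log r. Hence ρ = 5.
Therefore ρ = 5.

Order ρ = 5.


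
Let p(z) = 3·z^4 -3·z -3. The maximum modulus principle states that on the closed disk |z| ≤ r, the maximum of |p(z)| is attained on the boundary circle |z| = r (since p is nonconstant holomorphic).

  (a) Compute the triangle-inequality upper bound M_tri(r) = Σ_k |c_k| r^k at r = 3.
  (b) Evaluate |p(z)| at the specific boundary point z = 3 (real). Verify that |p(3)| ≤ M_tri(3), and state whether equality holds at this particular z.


Coefficients: c_0 = -3, c_1 = -3, c_2 = 0, c_3 = 0, c_4 = 3. Radius r = 3.
Part (a). Triangle bound: M_tri(r) = Σ_k |c_k| r^k
  = |-3|·3^0 + |-3|·3^1 + |0|·3^2 + |0|·3^3 + |3|·3^4
  = 3 + 9 + 0 + 0 + 243 = 255.
This bounds M(r) := max_{|z|=r} |p(z)| from above; equality holds iff all terms c_k z^k can be made to align in phase at a single z on |z|=r.
Part (b). At z = 3 (real, on the circle |z| = r):
  p(3) = (-3)·3^0 + (-3)·3^1 + (0)·3^2 + (0)·3^3 + (3)·3^4 = 231.
  |p(3)| = 231.
Check: |p(3)| = 231 ≤ 255 = M_tri(3). ✓ Equality does not hold at z = 3 (the coefficients have mixed signs, so the terms do not all align in phase there).

M_tri(3) = 255; |p(3)| = 231; equality at z=3: no.


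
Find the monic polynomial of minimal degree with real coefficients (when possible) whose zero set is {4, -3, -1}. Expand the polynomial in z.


The polynomial is p(z) = ∏_{α ∈ S} (z − α), where S = {4, -3, -1}.
Expanding the product yields: p(z) = z^3 -13·z -12.
The resulting polynomial has degree 3 and real coefficients as required.

p(z) = z^3 -13·z -12.


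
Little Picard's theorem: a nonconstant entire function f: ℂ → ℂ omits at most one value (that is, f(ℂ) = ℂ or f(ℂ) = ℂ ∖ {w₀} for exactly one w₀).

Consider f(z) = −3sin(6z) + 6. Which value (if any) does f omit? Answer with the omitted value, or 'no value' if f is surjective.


Little Picard bounds the complement of f(ℂ) to at most one point.
sin is entire and surjective onto ℂ: for every w ∈ ℂ, sin(ζ) = w has a solution ζ ∈ ℂ (e.g., via the complex inverse arcsin). With ζ = 6z this gives z = ζ/(6). Then -3·sin(6z) takes every value in -3·ℂ = ℂ, and adding 6 is a bijection of ℂ. So f is surjective and omits no value. (Note: only on the real line is sin bounded by [−1, 1].)

Omitted value: no value.


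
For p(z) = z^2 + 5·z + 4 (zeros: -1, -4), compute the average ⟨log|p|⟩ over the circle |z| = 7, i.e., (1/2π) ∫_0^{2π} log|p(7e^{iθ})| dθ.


Zeros: -4, -1; r = 7.
Inside |z| < r: -4, -1. Outside (|z| ≥ r): ∅.
p(0) = 4, so log|p(0)| = log(4) = 1.3863.
Apply Jensen: I(r) = log|p(0)| + Σ_k log(r/|z_k|), summed over zeros inside |z| < r.
  log(r/|z_k|) for z_k = -1: log(7/1) = 1.9459
  log(r/|z_k|) for z_k = -4: log(7/4) = 0.5596
Sum over inside zeros: 2.5055.
I(r) = log|p(0)| + (inside sum) = 1.3863 + 2.5055 = 3.8918.
Closed form (all zeros inside, monic): I(r) = n·log(r) = 2·log(7) = 3.8918. ✓

I(r) ≈ 3.8918.


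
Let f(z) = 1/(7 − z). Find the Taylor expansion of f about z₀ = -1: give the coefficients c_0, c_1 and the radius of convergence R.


Let w = z − z₀, so z = z₀ + w.
Then 7 − z = 7 − (z₀ + w) = (7 − z₀) − w = 8 − w.
f(z) = 1/(8 − w) = (1/(8)) · 1/(1 − w/(8)) = Σ_{n≥0} w^n / (8)^(n+1).
So c_n = 1/(8)^(n+1):
  c_0 = 1/(8)^1 = 1/8.
  c_1 = 1/(8)^2 = 1/64.
The series is valid for |w/d| < 1, i.e. |z − z₀| < |d|.
Radius of convergence: R = |7 − z₀| = |8| = 8 (distance from z₀ to the singularity z = 7).

c_0 = 1/8, c_1 = 1/64; R = 8.


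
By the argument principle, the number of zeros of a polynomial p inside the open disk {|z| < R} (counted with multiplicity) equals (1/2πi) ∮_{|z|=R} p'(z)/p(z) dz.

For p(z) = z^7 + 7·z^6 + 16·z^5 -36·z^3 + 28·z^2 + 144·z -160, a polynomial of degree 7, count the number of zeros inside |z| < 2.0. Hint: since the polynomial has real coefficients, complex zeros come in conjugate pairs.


The zeros of p are: (-2 + 2i), (-2 - 2i), 1, (-3 + 1i), (-3 - 1i), (1 + 1i), (1 - 1i).
Their magnitudes are: 2.828, 2.828, 1, 3.162, 3.162, 1.414, 1.414.
Zeros with |z| < R = 2.0: 1, (1 + 1i), (1 - 1i).
Count = 3.
By the argument principle, (1/2πi) ∮_{|z|=R} p'(z)/p(z) dz equals exactly this count.

Number of zeros inside |z| < 2.0: 3.


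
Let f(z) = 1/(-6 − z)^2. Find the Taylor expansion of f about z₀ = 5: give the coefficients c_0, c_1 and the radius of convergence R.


Let w = z − z₀, so z = z₀ + w.
Then -6 − z = -6 − (z₀ + w) = (-6 − z₀) − w = -11 − w.
f(z) = 1/(-11 − w)^2 = (1/(-11)^2) · (1 − w/(-11))^{−2}.
By the binomial series (1−u)^{−2} = Σ_{n≥0} C(n+1, 1) u^n for |u|<1, with u = w/(-11):
  c_n = C(n+1, 1) / (-11)^(n+2).
  c_0 = 1/(-11)^2 = 1/121.
  c_1 = 2/(-11)^3 = -2/1331.
The series is valid for |w/d| < 1, i.e. |z − z₀| < |d|.
Radius of convergence: R = |-6 − z₀| = |-11| = 11 (distance from z₀ to the singularity z = -6).

c_0 = 1/121, c_1 = -2/1331; R = 11.


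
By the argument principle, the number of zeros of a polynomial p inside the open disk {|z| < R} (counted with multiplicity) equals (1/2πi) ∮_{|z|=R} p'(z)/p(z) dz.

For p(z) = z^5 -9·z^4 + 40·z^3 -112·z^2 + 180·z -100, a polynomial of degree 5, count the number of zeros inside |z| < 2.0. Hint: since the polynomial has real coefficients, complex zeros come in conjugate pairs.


The zeros of p are: (3 + 1i), (3 - 1i), 1, (1 + 3i), (1 - 3i).
Their magnitudes are: 3.162, 3.162, 1, 3.162, 3.162.
Zeros with |z| < R = 2.0: 1.
Count = 1.
By the argument principle, (1/2πi) ∮_{|z|=R} p'(z)/p(z) dz equals exactly this count.

Number of zeros inside |z| < 2.0: 1.


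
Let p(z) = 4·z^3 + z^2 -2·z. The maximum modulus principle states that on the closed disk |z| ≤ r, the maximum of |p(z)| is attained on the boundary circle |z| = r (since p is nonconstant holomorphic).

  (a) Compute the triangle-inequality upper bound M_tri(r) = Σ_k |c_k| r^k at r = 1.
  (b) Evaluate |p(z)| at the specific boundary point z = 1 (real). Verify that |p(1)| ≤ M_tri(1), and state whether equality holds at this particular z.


Coefficients: c_0 = 0, c_1 = -2, c_2 = 1, c_3 = 4. Radius r = 1.
Part (a). Triangle bound: M_tri(r) = Σ_k |c_k| r^k
  = |0|·1^0 + |-2|·1^1 + |1|·1^2 + |4|·1^3
  = 0 + 2 + 1 + 4 = 7.
This bounds M(r) := max_{|z|=r} |p(z)| from above; equality holds iff all terms c_k z^k can be made to align in phase at a single z on |z|=r.
Part (b). At z = 1 (real, on the circle |z| = r):
  p(1) = (0)·1^0 + (-2)·1^1 + (1)·1^2 + (4)·1^3 = 3.
  |p(1)| = 3.
Check: |p(1)| = 3 ≤ 7 = M_tri(1). ✓ Equality does not hold at z = 1 (the coefficients have mixed signs, so the terms do not all align in phase there).

M_tri(1) = 7; |p(1)| = 3; equality at z=1: no.


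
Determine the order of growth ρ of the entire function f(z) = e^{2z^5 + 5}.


|e^{2z^5 + 5}| = e^{Re(2·z^5) + 5} ≤ e^{2|z|^5 + 5} = e^{2r^5 + 5} on |z| = r, so ρ ≤ 5. Choosing z on |z|=r so that 2·z^5 is real positive (always possible by picking arg z appropriately) gives |f(z)| = e^{2r^5 + 5}, matching the bound. The additive constant 5 does not affect log log M(r) ~ 5·log r. Hence ρ = 5.
Therefore ρ = 5.

Order ρ = 5.


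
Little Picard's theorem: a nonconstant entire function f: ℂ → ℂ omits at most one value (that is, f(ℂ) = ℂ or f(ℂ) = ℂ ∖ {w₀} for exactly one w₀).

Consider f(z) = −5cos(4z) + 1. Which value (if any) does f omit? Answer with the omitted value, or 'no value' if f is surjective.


Little Picard bounds the complement of f(ℂ) to at most one point.
cos is entire and surjective onto ℂ: for every w ∈ ℂ, cos(ζ) = w has a solution ζ ∈ ℂ (e.g., via the complex inverse arccos). With ζ = 4z this gives z = ζ/(4). Then -5·cos(4z) takes every value in -5·ℂ = ℂ, and adding 1 is a bijection of ℂ. So f is surjective and omits no value. (Note: only on the real line is cos bounded by [−1, 1].)

Omitted value: no value.


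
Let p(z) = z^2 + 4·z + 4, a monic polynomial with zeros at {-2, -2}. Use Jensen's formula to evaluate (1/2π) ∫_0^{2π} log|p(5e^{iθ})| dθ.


Zeros: -2, -2; r = 5.
Inside |z| < r: -2, -2. Outside (|z| ≥ r): ∅.
p(0) = 4, so log|p(0)| = log(4) = 1.3863.
Apply Jensen: I(r) = log|p(0)| + Σ_k log(r/|z_k|), summed over zeros inside |z| < r.
  log(r/|z_k|) for z_k = -2: log(5/2) = 0.9163
  log(r/|z_k|) for z_k = -2: log(5/2) = 0.9163
Sum over inside zeros: 1.8326.
I(r) = log|p(0)| + (inside sum) = 1.3863 + 1.8326 = 3.2189.
Closed form (all zeros inside, monic): I(r) = n·log(r) = 2·log(5) = 3.2189. ✓

I(r) ≈ 3.2189.


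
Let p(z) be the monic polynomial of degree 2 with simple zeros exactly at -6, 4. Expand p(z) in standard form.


The polynomial is p(z) = ∏_{α ∈ S} (z − α), where S = {-6, 4}.
Expanding the product yields: p(z) = z^2 + 2·z -24.
The resulting polynomial has degree 2 and real coefficients as required.

p(z) = z^2 + 2·z -24.


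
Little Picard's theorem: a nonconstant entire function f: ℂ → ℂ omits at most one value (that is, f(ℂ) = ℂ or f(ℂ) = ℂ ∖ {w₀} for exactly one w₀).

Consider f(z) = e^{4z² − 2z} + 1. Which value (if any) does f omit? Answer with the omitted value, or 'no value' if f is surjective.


Little Picard bounds the complement of f(ℂ) to at most one point.
The exponent g(z) = 4z² − 2z is a nonconstant polynomial, hence surjective onto ℂ. So e^{g(z)} takes every value in {e^w : w ∈ ℂ} = ℂ ∖ {0}. Adding 1 shifts the range to ℂ ∖ {1}. f omits exactly 1.

Omitted value: 1.


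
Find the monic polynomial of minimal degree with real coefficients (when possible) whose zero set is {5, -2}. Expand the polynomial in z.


The polynomial is p(z) = ∏_{α ∈ S} (z − α), where S = {5, -2}.
Expanding the product yields: p(z) = z^2 -3·z -10.
The resulting polynomial has degree 2 and real coefficients as required.

p(z) = z^2 -3·z -10.


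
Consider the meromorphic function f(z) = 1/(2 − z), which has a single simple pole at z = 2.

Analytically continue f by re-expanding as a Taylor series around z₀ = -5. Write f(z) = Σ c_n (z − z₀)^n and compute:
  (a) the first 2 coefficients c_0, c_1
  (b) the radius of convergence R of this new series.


Let w = z − z₀, so z = z₀ + w.
Then 2 − z = 2 − (z₀ + w) = (2 − z₀) − w = 7 − w.
f(z) = 1/(7 − w) = (1/(7)) · 1/(1 − w/(7)) = Σ_{n≥0} w^n / (7)^(n+1).
So c_n = 1/(7)^(n+1):
  c_0 = 1/(7)^1 = 1/7.
  c_1 = 1/(7)^2 = 1/49.
The series is valid for |w/d| < 1, i.e. |z − z₀| < |d|.
Radius of convergence: R = |2 − z₀| = |7| = 7 (distance from z₀ to the singularity z = 2).

c_0 = 1/7, c_1 = 1/49; R = 7.


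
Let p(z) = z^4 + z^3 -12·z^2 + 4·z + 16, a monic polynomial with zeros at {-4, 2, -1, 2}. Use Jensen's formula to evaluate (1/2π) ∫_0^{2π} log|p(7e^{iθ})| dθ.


Zeros: -4, -1, 2, 2; r = 7.
Inside |z| < r: -4, -1, 2, 2. Outside (|z| ≥ r): ∅.
p(0) = 16, so log|p(0)| = log(16) = 2.7726.
Apply Jensen: I(r) = log|p(0)| + Σ_k log(r/|z_k|), summed over zeros inside |z| < r.
  log(r/|z_k|) for z_k = -4: log(7/4) = 0.5596
  log(r/|z_k|) for z_k = 2: log(7/2) = 1.2528
  log(r/|z_k|) for z_k = -1: log(7/1) = 1.9459
  log(r/|z_k|) for z_k = 2: log(7/2) = 1.2528
Sum over inside zeros: 5.0111.
I(r) = log|p(0)| + (inside sum) = 2.7726 + 5.0111 = 7.7836.
Closed form (all zeros inside, monic): I(r) = n·log(r) = 4·log(7) = 7.7836. ✓

I(r) ≈ 7.7836.


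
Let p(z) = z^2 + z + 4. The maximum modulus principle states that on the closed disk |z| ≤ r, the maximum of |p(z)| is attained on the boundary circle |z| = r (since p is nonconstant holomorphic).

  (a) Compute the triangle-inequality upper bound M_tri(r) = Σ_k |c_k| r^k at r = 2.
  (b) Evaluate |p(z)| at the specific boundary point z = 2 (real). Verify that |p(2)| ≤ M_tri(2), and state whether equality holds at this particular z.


Coefficients: c_0 = 4, c_1 = 1, c_2 = 1. Radius r = 2.
Part (a). Triangle bound: M_tri(r) = Σ_k |c_k| r^k
  = |4|·2^0 + |1|·2^1 + |1|·2^2
  = 4 + 2 + 4 = 10.
This bounds M(r) := max_{|z|=r} |p(z)| from above; equality holds iff all terms c_k z^k can be made to align in phase at a single z on |z|=r.
Part (b). At z = 2 (real, on the circle |z| = r):
  p(2) = (4)·2^0 + (1)·2^1 + (1)·2^2 = 10.
  |p(2)| = 10.
Since all nonzero coefficients share the same sign, |p(2)| = 10 = M_tri(2); the triangle bound is attained at z = 2, so in fact M(r) = 10.

M_tri(2) = 10; |p(2)| = 10; equality at z=2: yes.


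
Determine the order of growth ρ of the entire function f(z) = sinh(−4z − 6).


sinh(w) is a linear combination of e^{iw} and e^{−iw} (or e^w, e^{−w} in the hyperbolic case), so |sinh(w)| ≤ e^{|w|}. With w = −4z − 6, |w| ≤ 4|z| + 6 = 4r + 6 on |z| = r, giving M(r) ≤ e^{4r + 6}, so ρ ≤ 1. On a suitable ray (z = it for sin/cos; z = t for sinh/cosh, t real → ∞), |sinh(−4z − 6)| grows like e^{4|t|}/2, so ρ ≥ 1. Hence ρ = 1.
Therefore ρ = 1.

Order ρ = 1.


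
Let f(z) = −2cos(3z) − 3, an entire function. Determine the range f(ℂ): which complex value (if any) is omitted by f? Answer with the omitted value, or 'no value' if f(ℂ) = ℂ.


Little Picard bounds the complement of f(ℂ) to at most one point.
cos is entire and surjective onto ℂ: for every w ∈ ℂ, cos(ζ) = w has a solution ζ ∈ ℂ (e.g., via the complex inverse arccos). With ζ = 3z this gives z = ζ/(3). Then -2·cos(3z) takes every value in -2·ℂ = ℂ, and adding -3 is a bijection of ℂ. So f is surjective and omits no value. (Note: only on the real line is cos bounded by [−1, 1].)

Omitted value: no value.


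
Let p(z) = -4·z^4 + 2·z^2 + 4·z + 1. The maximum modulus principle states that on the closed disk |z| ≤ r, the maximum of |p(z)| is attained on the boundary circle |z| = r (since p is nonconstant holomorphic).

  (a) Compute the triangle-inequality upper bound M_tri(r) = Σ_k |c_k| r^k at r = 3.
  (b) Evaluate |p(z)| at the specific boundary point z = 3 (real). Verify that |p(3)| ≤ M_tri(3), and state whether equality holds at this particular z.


Coefficients: c_0 = 1, c_1 = 4, c_2 = 2, c_3 = 0, c_4 = -4. Radius r = 3.
Part (a). Triangle bound: M_tri(r) = Σ_k |c_k| r^k
  = |1|·3^0 + |4|·3^1 + |2|·3^2 + |0|·3^3 + |-4|·3^4
  = 1 + 12 + 18 + 0 + 324 = 355.
This bounds M(r) := max_{|z|=r} |p(z)| from above; equality holds iff all terms c_k z^k can be made to align in phase at a single z on |z|=r.
Part (b). At z = 3 (real, on the circle |z| = r):
  p(3) = (1)·3^0 + (4)·3^1 + (2)·3^2 + (0)·3^3 + (-4)·3^4 = -293.
  |p(3)| = 293.
Check: |p(3)| = 293 ≤ 355 = M_tri(3). ✓ Equality does not hold at z = 3 (the coefficients have mixed signs, so the terms do not all align in phase there).

M_tri(3) = 355; |p(3)| = 293; equality at z=3: no.


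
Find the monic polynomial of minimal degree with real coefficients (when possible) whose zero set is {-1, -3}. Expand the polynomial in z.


The polynomial is p(z) = ∏_{α ∈ S} (z − α), where S = {-1, -3}.
Expanding the product yields: p(z) = z^2 + 4·z + 3.
The resulting polynomial has degree 2 and real coefficients as required.

p(z) = z^2 + 4·z + 3.


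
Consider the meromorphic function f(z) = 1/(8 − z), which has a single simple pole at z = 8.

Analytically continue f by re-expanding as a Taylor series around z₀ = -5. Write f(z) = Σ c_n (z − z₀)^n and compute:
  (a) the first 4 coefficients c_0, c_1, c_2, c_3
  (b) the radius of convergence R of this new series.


Let w = z − z₀, so z = z₀ + w.
Then 8 − z = 8 − (z₀ + w) = (8 − z₀) − w = 13 − w.
f(z) = 1/(13 − w) = (1/(13)) · 1/(1 − w/(13)) = Σ_{n≥0} w^n / (13)^(n+1).
So c_n = 1/(13)^(n+1):
  c_0 = 1/(13)^1 = 1/13.
  c_1 = 1/(13)^2 = 1/169.
  c_2 = 1/(13)^3 = 1/2197.
  c_3 = 1/(13)^4 = 1/28561.
The series is valid for |w/d| < 1, i.e. |z − z₀| < |d|.
Radius of convergence: R = |8 − z₀| = |13| = 13 (distance from z₀ to the singularity z = 8).

c_0 = 1/13, c_1 = 1/169, c_2 = 1/2197, c_3 = 1/28561; R = 13.


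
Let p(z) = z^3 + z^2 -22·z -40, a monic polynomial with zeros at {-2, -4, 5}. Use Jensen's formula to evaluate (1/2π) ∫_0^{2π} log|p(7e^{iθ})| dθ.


Zeros: -4, -2, 5; r = 7.
Inside |z| < r: -4, -2, 5. Outside (|z| ≥ r): ∅.
p(0) = -40, so log|p(0)| = log(40) = 3.6889.
Apply Jensen: I(r) = log|p(0)| + Σ_k log(r/|z_k|), summed over zeros inside |z| < r.
  log(r/|z_k|) for z_k = -2: log(7/2) = 1.2528
  log(r/|z_k|) for z_k = -4: log(7/4) = 0.5596
  log(r/|z_k|) for z_k = 5: log(7/5) = 0.3365
Sum over inside zeros: 2.1489.
I(r) = log|p(0)| + (inside sum) = 3.6889 + 2.1489 = 5.8377.
Closed form (all zeros inside, monic): I(r) = n·log(r) = 3·log(7) = 5.8377. ✓

I(r) ≈ 5.8377.


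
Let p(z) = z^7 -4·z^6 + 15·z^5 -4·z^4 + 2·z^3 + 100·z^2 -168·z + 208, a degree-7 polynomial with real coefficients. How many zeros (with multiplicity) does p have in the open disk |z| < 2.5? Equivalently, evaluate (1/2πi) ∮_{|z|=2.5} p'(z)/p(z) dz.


The zeros of p are: -2, (1 + 1i), (1 - 1i), (2 + 3i), (2 - 3i), (0 + 2i), (0 - 2i).
Their magnitudes are: 2, 1.414, 1.414, 3.606, 3.606, 2, 2.
Zeros with |z| < R = 2.5: -2, (1 + 1i), (1 - 1i), (0 + 2i), (0 - 2i).
Count = 5.
By the argument principle, (1/2πi) ∮_{|z|=R} p'(z)/p(z) dz equals exactly this count.

Number of zeros inside |z| < 2.5: 5.


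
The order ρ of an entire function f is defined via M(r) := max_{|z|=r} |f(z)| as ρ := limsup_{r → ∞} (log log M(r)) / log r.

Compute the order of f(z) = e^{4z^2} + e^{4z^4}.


Each summand is entire of order 2 and 4 respectively (as in the single-exponential case). The order of a sum is at most the max of the orders, so ρ ≤ 4. For the lower bound: on |z|=r choose arg z so that 4z^4 is real positive; then |e^{4z^4}| = e^{4r^4} while |e^{4z^2}| ≤ e^{4r^2} = o(e^{4r^4}). So |f| ≥ e^{4r^4}(1 − o(1)) and ρ ≥ 4. Hence ρ = max(2, 4) = 4.
Therefore ρ = 4.

Order ρ = 4.


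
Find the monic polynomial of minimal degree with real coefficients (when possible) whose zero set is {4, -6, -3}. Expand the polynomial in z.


The polynomial is p(z) = ∏_{α ∈ S} (z − α), where S = {4, -6, -3}.
Expanding the product yields: p(z) = z^3 + 5·z^2 -18·z -72.
The resulting polynomial has degree 3 and real coefficients as required.

p(z) = z^3 + 5·z^2 -18·z -72.


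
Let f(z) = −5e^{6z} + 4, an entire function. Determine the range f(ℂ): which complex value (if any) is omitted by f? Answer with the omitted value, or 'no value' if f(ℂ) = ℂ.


Little Picard bounds the complement of f(ℂ) to at most one point.
e^{6z} is never zero on ℂ, so -5·e^{6z} takes every value in ℂ ∖ {0}. Adding 4 shifts the range to ℂ ∖ {4}. Thus f omits exactly the value 4.

Omitted value: 4.


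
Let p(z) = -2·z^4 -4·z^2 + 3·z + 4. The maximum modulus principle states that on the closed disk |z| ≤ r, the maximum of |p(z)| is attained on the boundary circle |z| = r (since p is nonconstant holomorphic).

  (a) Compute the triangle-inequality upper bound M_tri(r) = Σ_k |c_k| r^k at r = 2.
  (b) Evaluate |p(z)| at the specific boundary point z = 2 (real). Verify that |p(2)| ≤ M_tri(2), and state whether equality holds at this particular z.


Coefficients: c_0 = 4, c_1 = 3, c_2 = -4, c_3 = 0, c_4 = -2. Radius r = 2.
Part (a). Triangle bound: M_tri(r) = Σ_k |c_k| r^k
  = |4|·2^0 + |3|·2^1 + |-4|·2^2 + |0|·2^3 + |-2|·2^4
  = 4 + 6 + 16 + 0 + 32 = 58.
This bounds M(r) := max_{|z|=r} |p(z)| from above; equality holds iff all terms c_k z^k can be made to align in phase at a single z on |z|=r.
Part (b). At z = 2 (real, on the circle |z| = r):
  p(2) = (4)·2^0 + (3)·2^1 + (-4)·2^2 + (0)·2^3 + (-2)·2^4 = -38.
  |p(2)| = 38.
Check: |p(2)| = 38 ≤ 58 = M_tri(2). ✓ Equality does not hold at z = 2 (the coefficients have mixed signs, so the terms do not all align in phase there).

M_tri(2) = 58; |p(2)| = 38; equality at z=2: no.


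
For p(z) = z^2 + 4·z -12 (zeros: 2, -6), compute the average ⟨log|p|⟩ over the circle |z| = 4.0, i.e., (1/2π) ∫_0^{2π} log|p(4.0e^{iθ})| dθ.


Zeros: -6, 2; r = 4.0.
Inside |z| < r: 2. Outside (|z| ≥ r): -6.
p(0) = -12, so log|p(0)| = log(12) = 2.4849.
Apply Jensen: I(r) = log|p(0)| + Σ_k log(r/|z_k|), summed over zeros inside |z| < r.
  log(r/|z_k|) for z_k = 2: log(4.0/2) = 0.6931
  Outside zeros (-6) contribute nothing to the Jensen sum.
Sum over inside zeros: 0.6931.
I(r) = log|p(0)| + (inside sum) = 2.4849 + 0.6931 = 3.1781.
Note: since some zeros are outside |z| ≤ r, the simplified n·log(r) form does NOT apply — only the inside zeros contribute.

I(r) ≈ 3.1781.


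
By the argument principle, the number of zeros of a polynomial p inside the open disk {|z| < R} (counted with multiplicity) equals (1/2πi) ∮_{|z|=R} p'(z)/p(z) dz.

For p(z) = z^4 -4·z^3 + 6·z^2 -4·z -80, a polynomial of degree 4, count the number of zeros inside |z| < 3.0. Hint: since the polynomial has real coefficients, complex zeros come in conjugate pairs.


The zeros of p are: -2, 4, (1 + 3i), (1 - 3i).
Their magnitudes are: 2, 4, 3.162, 3.162.
Zeros with |z| < R = 3.0: -2.
Count = 1.
By the argument principle, (1/2πi) ∮_{|z|=R} p'(z)/p(z) dz equals exactly this count.

Number of zeros inside |z| < 3.0: 1.


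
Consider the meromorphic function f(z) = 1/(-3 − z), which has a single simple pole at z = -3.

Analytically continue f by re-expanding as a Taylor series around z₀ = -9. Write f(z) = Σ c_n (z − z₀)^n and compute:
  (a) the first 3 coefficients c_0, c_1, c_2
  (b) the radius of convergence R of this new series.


Let w = z − z₀, so z = z₀ + w.
Then -3 − z = -3 − (z₀ + w) = (-3 − z₀) − w = 6 − w.
f(z) = 1/(6 − w) = (1/(6)) · 1/(1 − w/(6)) = Σ_{n≥0} w^n / (6)^(n+1).
So c_n = 1/(6)^(n+1):
  c_0 = 1/(6)^1 = 1/6.
  c_1 = 1/(6)^2 = 1/36.
  c_2 = 1/(6)^3 = 1/216.
The series is valid for |w/d| < 1, i.e. |z − z₀| < |d|.
Radius of convergence: R = |-3 − z₀| = |6| = 6 (distance from z₀ to the singularity z = -3).

c_0 = 1/6, c_1 = 1/36, c_2 = 1/216; R = 6.


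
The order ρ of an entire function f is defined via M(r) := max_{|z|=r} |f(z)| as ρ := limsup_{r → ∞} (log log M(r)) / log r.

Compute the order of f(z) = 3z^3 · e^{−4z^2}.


M(r) = max_{|z|=r} |3|·|z|^3·|e^{−4z^2}| = 3·r^3 · e^{4r^2} (the factors attain their maxima compatibly on |z|=r). Then log M(r) = log 3 + 3·log r + 4r^2, dominated by the last term, so log log M(r) ~ 2·log r. The polynomial factor 3z^3 contributes only a log r term and does not affect the order. ρ = 2.
Therefore ρ = 2.

Order ρ = 2.


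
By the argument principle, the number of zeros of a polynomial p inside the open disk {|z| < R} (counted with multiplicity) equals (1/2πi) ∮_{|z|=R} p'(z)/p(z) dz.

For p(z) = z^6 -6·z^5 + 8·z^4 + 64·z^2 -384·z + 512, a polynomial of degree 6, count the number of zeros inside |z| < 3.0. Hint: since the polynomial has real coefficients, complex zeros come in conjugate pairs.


The zeros of p are: (2 + 2i), (2 - 2i), 2, 4, (-2 + 2i), (-2 - 2i).
Their magnitudes are: 2.828, 2.828, 2, 4, 2.828, 2.828.
Zeros with |z| < R = 3.0: (2 + 2i), (2 - 2i), 2, (-2 + 2i), (-2 - 2i).
Count = 5.
By the argument principle, (1/2πi) ∮_{|z|=R} p'(z)/p(z) dz equals exactly this count.

Number of zeros inside |z| < 3.0: 5.


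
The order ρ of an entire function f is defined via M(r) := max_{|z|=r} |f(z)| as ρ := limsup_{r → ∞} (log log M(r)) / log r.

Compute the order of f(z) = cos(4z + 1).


cos(w) is a linear combination of e^{iw} and e^{−iw} (or e^w, e^{−w} in the hyperbolic case), so |cos(w)| ≤ e^{|w|}. With w = 4z + 1, |w| ≤ 4|z| + 1 = 4r + 1 on |z| = r, giving M(r) ≤ e^{4r + 1}, so ρ ≤ 1. On a suitable ray (z = it for sin/cos; z = t for sinh/cosh, t real → ∞), |cos(4z + 1)| grows like e^{4|t|}/2, so ρ ≥ 1. Hence ρ = 1.
Therefore ρ = 1.

Order ρ = 1.


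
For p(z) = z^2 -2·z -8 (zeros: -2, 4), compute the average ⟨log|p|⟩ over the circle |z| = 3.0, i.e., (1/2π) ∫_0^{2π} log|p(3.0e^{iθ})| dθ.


Zeros: -2, 4; r = 3.0.
Inside |z| < r: -2. Outside (|z| ≥ r): 4.
p(0) = -8, so log|p(0)| = log(8) = 2.0794.
Apply Jensen: I(r) = log|p(0)| + Σ_k log(r/|z_k|), summed over zeros inside |z| < r.
  log(r/|z_k|) for z_k = -2: log(3.0/2) = 0.4055
  Outside zeros (4) contribute nothing to the Jensen sum.
Sum over inside zeros: 0.4055.
I(r) = log|p(0)| + (inside sum) = 2.0794 + 0.4055 = 2.4849.
Note: since some zeros are outside |z| ≤ r, the simplified n·log(r) form does NOT apply — only the inside zeros contribute.

I(r) ≈ 2.4849.


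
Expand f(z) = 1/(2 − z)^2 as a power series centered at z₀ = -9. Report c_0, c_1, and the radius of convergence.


Let w = z − z₀, so z = z₀ + w.
Then 2 − z = 2 − (z₀ + w) = (2 − z₀) − w = 11 − w.
f(z) = 1/(11 − w)^2 = (1/(11)^2) · (1 − w/(11))^{−2}.
By the binomial series (1−u)^{−2} = Σ_{n≥0} C(n+1, 1) u^n for |u|<1, with u = w/(11):
  c_n = C(n+1, 1) / (11)^(n+2).
  c_0 = 1/(11)^2 = 1/121.
  c_1 = 2/(11)^3 = 2/1331.
The series is valid for |w/d| < 1, i.e. |z − z₀| < |d|.
Radius of convergence: R = |2 − z₀| = |11| = 11 (distance from z₀ to the singularity z = 2).

c_0 = 1/121, c_1 = 2/1331; R = 11.


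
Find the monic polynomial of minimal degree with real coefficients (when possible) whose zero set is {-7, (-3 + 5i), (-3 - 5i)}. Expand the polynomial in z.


The polynomial is p(z) = ∏_{α ∈ S} (z − α), where S = {-7, (-3 + 5i), (-3 - 5i)}.
Expanding the product yields: p(z) = z^3 + 13·z^2 + 76·z + 238.
Note conjugate pairs combine to real quadratics: (z − (-3+5i))(z − (-3−5i)) = z² + 6z + 34.
The resulting polynomial has degree 3 and real coefficients as required.

p(z) = z^3 + 13·z^2 + 76·z + 238.


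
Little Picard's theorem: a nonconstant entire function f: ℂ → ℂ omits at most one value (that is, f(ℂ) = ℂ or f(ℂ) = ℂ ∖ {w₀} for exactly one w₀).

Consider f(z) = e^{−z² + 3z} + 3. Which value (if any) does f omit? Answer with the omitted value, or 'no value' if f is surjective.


Little Picard bounds the complement of f(ℂ) to at most one point.
The exponent g(z) = −z² + 3z is a nonconstant polynomial, hence surjective onto ℂ. So e^{g(z)} takes every value in {e^w : w ∈ ℂ} = ℂ ∖ {0}. Adding 3 shifts the range to ℂ ∖ {3}. f omits exactly 3.

Omitted value: 3.


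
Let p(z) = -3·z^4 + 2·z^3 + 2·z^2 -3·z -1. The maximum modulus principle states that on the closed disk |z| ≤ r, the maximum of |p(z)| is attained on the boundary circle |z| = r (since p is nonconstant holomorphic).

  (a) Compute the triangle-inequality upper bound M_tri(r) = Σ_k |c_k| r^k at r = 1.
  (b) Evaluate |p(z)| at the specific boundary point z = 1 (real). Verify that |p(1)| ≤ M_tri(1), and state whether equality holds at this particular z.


Coefficients: c_0 = -1, c_1 = -3, c_2 = 2, c_3 = 2, c_4 = -3. Radius r = 1.
Part (a). Triangle bound: M_tri(r) = Σ_k |c_k| r^k
  = |-1|·1^0 + |-3|·1^1 + |2|·1^2 + |2|·1^3 + |-3|·1^4
  = 1 + 3 + 2 + 2 + 3 = 11.
This bounds M(r) := max_{|z|=r} |p(z)| from above; equality holds iff all terms c_k z^k can be made to align in phase at a single z on |z|=r.
Part (b). At z = 1 (real, on the circle |z| = r):
  p(1) = (-1)·1^0 + (-3)·1^1 + (2)·1^2 + (2)·1^3 + (-3)·1^4 = -3.
  |p(1)| = 3.
Check: |p(1)| = 3 ≤ 11 = M_tri(1). ✓ Equality does not hold at z = 1 (the coefficients have mixed signs, so the terms do not all align in phase there).

M_tri(1) = 11; |p(1)| = 3; equality at z=1: no.


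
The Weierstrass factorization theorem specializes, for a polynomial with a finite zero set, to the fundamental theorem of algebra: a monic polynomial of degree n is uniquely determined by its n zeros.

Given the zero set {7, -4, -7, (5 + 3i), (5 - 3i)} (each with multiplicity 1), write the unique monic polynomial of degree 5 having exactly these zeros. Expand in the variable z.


The polynomial is p(z) = ∏_{α ∈ S} (z − α), where S = {7, -4, -7, (5 + 3i), (5 - 3i)}.
Expanding the product yields: p(z) = z^5 -6·z^4 -55·z^3 + 430·z^2 + 294·z -6664.
Note conjugate pairs combine to real quadratics: (z − (5+3i))(z − (5−3i)) = z² − 10z + 34.
The resulting polynomial has degree 5 and real coefficients as required.

p(z) = z^5 -6·z^4 -55·z^3 + 430·z^2 + 294·z -6664.


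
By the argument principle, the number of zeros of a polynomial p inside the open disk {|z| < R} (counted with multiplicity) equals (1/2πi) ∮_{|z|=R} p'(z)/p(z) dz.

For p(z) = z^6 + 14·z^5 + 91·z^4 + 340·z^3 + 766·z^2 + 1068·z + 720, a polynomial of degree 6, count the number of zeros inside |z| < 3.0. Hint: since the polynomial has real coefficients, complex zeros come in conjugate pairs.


The zeros of p are: (-1 + 2i), (-1 - 2i), -4, (-3 + 3i), (-3 - 3i), -2.
Their magnitudes are: 2.236, 2.236, 4, 4.243, 4.243, 2.
Zeros with |z| < R = 3.0: (-1 + 2i), (-1 - 2i), -2.
Count = 3.
By the argument principle, (1/2πi) ∮_{|z|=R} p'(z)/p(z) dz equals exactly this count.

Number of zeros inside |z| < 3.0: 3.


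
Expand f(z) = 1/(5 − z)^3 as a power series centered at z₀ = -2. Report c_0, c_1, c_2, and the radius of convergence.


Let w = z − z₀, so z = z₀ + w.
Then 5 − z = 5 − (z₀ + w) = (5 − z₀) − w = 7 − w.
f(z) = 1/(7 − w)^3 = (1/(7)^3) · (1 − w/(7))^{−3}.
By the binomial series (1−u)^{−3} = Σ_{n≥0} C(n+2, 2) u^n for |u|<1, with u = w/(7):
  c_n = C(n+2, 2) / (7)^(n+3).
  c_0 = 1/(7)^3 = 1/343.
  c_1 = 3/(7)^4 = 3/2401.
  c_2 = 6/(7)^5 = 6/16807.
The series is valid for |w/d| < 1, i.e. |z − z₀| < |d|.
Radius of convergence: R = |5 − z₀| = |7| = 7 (distance from z₀ to the singularity z = 5).

c_0 = 1/343, c_1 = 3/2401, c_2 = 6/16807; R = 7.


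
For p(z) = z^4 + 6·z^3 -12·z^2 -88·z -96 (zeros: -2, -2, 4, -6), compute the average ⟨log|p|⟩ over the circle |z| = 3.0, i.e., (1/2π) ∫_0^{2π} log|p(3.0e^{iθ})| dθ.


Zeros: -6, -2, -2, 4; r = 3.0.
Inside |z| < r: -2, -2. Outside (|z| ≥ r): -6, 4.
p(0) = -96, so log|p(0)| = log(96) = 4.5643.
Apply Jensen: I(r) = log|p(0)| + Σ_k log(r/|z_k|), summed over zeros inside |z| < r.
  log(r/|z_k|) for z_k = -2: log(3.0/2) = 0.4055
  log(r/|z_k|) for z_k = -2: log(3.0/2) = 0.4055
  Outside zeros (-6, 4) contribute nothing to the Jensen sum.
Sum over inside zeros: 0.8109.
I(r) = log|p(0)| + (inside sum) = 4.5643 + 0.8109 = 5.3753.
Note: since some zeros are outside |z| ≤ r, the simplified n·log(r) form does NOT apply — only the inside zeros contribute.

I(r) ≈ 5.3753.
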